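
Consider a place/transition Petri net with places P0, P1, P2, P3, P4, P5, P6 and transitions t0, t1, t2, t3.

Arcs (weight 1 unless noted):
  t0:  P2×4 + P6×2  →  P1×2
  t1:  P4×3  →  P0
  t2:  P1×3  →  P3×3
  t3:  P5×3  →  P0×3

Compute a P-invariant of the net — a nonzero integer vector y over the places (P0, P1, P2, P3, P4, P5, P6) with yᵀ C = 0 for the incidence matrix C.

Incidence matrix C (rows=places, cols=transitions):
       t0   t1   t2   t3
   P0   0    1    0    3
   P1   2    0   -3    0
   P2  -4    0    0    0
   P3   0    0    3    0
   P4   0   -3    0    0
   P5   0    0    0   -3
   P6  -2    0    0    0

Candidate y = [0, 2, 1, 2, 0, 0, 0]; check y·C column-wise:
  col t0: 2·2 + 1·-4 + 2·0 + 0·-2 = 0
  col t1: 0·1 + 2·0 + 1·0 + 2·0 + 0·-3 = 0
  col t2: 2·-3 + 1·0 + 2·3 = 0
  col t3: 0·3 + 2·0 + 1·0 + 2·0 + 0·-3 = 0

y = (P0:0, P1:2, P2:1, P3:2, P4:0, P5:0, P6:0)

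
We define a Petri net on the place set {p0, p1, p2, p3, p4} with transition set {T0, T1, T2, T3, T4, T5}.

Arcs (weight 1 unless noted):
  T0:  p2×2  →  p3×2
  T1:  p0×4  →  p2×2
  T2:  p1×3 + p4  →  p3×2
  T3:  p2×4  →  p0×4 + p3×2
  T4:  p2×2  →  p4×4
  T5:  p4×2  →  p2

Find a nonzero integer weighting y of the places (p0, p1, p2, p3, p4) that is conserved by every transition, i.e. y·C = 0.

y = (p0:1, p1:1, p2:2, p3:2, p4:1)

Incidence matrix C (rows=places, cols=transitions):
       T0   T1   T2   T3   T4   T5
   p0   0   -4    0    4    0    0
   p1   0    0   -3    0    0    0
   p2  -2    2    0   -4   -2    1
   p3   2    0    2    2    0    0
   p4   0    0   -1    0    4   -2

Candidate y = [1, 1, 2, 2, 1]; check y·C column-wise:
  col T0: 1·0 + 1·0 + 2·-2 + 2·2 + 1·0 = 0
  col T1: 1·-4 + 1·0 + 2·2 + 2·0 + 1·0 = 0
  col T2: 1·0 + 1·-3 + 2·0 + 2·2 + 1·-1 = 0
  col T3: 1·4 + 1·0 + 2·-4 + 2·2 + 1·0 = 0
  col T4: 1·0 + 1·0 + 2·-2 + 2·0 + 1·4 = 0
  col T5: 1·0 + 1·0 + 2·1 + 2·0 + 1·-2 = 0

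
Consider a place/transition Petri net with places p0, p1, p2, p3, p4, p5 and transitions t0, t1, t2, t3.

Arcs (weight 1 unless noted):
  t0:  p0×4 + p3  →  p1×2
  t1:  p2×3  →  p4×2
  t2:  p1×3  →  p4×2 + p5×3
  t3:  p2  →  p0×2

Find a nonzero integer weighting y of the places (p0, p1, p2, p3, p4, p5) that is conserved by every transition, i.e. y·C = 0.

y = (p0:1, p1:2, p2:2, p3:0, p4:3, p5:0)

Incidence matrix C (rows=places, cols=transitions):
       t0   t1   t2   t3
   p0  -4    0    0    2
   p1   2    0   -3    0
   p2   0   -3    0   -1
   p3  -1    0    0    0
   p4   0    2    2    0
   p5   0    0    3    0

Candidate y = [1, 2, 2, 0, 3, 0]; check y·C column-wise:
  col t0: 1·-4 + 2·2 + 2·0 + 0·-1 + 3·0 = 0
  col t1: 1·0 + 2·0 + 2·-3 + 3·2 = 0
  col t2: 1·0 + 2·-3 + 2·0 + 3·2 + 0·3 = 0
  col t3: 1·2 + 2·0 + 2·-1 + 3·0 = 0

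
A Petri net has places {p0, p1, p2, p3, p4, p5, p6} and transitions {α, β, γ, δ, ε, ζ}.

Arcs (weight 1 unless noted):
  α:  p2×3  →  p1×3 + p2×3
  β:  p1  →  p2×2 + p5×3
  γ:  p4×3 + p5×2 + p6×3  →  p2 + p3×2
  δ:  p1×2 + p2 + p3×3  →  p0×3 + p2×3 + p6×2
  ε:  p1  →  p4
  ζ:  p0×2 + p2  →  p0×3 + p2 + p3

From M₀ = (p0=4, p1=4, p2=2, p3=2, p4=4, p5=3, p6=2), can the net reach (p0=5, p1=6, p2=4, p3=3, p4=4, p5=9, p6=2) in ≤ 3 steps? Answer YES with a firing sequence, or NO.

NO — not reachable within 3 firings

depth 0: 1 marking
depth 1: 4 markings reached so far
depth 2: 12 markings reached so far
depth 3: 31 markings reached so far
target is not among the 31 markings reachable within 3 steps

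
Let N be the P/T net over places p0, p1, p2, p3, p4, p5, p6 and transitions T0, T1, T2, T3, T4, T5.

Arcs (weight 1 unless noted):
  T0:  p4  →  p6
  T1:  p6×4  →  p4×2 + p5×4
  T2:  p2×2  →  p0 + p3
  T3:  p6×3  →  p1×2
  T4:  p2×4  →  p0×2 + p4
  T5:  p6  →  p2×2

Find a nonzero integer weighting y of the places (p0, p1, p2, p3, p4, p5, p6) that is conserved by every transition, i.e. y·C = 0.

Incidence matrix C (rows=places, cols=transitions):
       T0   T1   T2   T3   T4   T5
   p0   0    0    1    0    2    0
   p1   0    0    0    2    0    0
   p2   0    0   -2    0   -4    2
   p3   0    0    1    0    0    0
   p4  -1    2    0    0    1    0
   p5   0    4    0    0    0    0
   p6   1   -4    0   -3    0   -1

Candidate y = [1, 3, 1, 1, 2, 1, 2]; check y·C column-wise:
  col T0: 1·0 + 3·0 + 1·0 + 1·0 + 2·-1 + 1·0 + 2·1 = 0
  col T1: 1·0 + 3·0 + 1·0 + 1·0 + 2·2 + 1·4 + 2·-4 = 0
  col T2: 1·1 + 3·0 + 1·-2 + 1·1 + 2·0 + 1·0 + 2·0 = 0
  col T3: 1·0 + 3·2 + 1·0 + 1·0 + 2·0 + 1·0 + 2·-3 = 0
  col T4: 1·2 + 3·0 + 1·-4 + 1·0 + 2·1 + 1·0 + 2·0 = 0
  col T5: 1·0 + 3·0 + 1·2 + 1·0 + 2·0 + 1·0 + 2·-1 = 0

y = (p0:1, p1:3, p2:1, p3:1, p4:2, p5:1, p6:2)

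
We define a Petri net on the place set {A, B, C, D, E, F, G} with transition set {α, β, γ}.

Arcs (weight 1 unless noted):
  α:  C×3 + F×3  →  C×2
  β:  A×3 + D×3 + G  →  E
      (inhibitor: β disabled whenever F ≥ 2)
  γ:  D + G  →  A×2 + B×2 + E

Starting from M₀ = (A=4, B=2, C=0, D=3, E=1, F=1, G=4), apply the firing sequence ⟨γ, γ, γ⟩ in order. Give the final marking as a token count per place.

(A=10, B=8, C=0, D=0, E=4, F=1, G=1)

step 1: fire γ:  (A=4, B=2, C=0, D=3, E=1, F=1, G=4) → (A=6, B=4, C=0, D=2, E=2, F=1, G=3)
step 2: fire γ:  (A=6, B=4, C=0, D=2, E=2, F=1, G=3) → (A=8, B=6, C=0, D=1, E=3, F=1, G=2)
step 3: fire γ:  (A=8, B=6, C=0, D=1, E=3, F=1, G=2) → (A=10, B=8, C=0, D=0, E=4, F=1, G=1)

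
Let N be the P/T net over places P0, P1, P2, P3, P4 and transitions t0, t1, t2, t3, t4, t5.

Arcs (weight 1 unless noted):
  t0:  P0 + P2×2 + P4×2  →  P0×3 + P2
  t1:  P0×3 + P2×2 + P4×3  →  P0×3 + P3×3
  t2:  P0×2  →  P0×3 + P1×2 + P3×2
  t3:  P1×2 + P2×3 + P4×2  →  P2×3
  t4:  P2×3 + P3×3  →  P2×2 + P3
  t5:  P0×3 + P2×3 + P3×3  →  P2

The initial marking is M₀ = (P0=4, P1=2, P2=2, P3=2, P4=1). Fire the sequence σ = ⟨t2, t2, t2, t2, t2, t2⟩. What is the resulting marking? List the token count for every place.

(P0=10, P1=14, P2=2, P3=14, P4=1)

step 1: fire t2:  (P0=4, P1=2, P2=2, P3=2, P4=1) → (P0=5, P1=4, P2=2, P3=4, P4=1)
step 2: fire t2:  (P0=5, P1=4, P2=2, P3=4, P4=1) → (P0=6, P1=6, P2=2, P3=6, P4=1)
step 3: fire t2:  (P0=6, P1=6, P2=2, P3=6, P4=1) → (P0=7, P1=8, P2=2, P3=8, P4=1)
step 4: fire t2:  (P0=7, P1=8, P2=2, P3=8, P4=1) → (P0=8, P1=10, P2=2, P3=10, P4=1)
step 5: fire t2:  (P0=8, P1=10, P2=2, P3=10, P4=1) → (P0=9, P1=12, P2=2, P3=12, P4=1)
step 6: fire t2:  (P0=9, P1=12, P2=2, P3=12, P4=1) → (P0=10, P1=14, P2=2, P3=14, P4=1)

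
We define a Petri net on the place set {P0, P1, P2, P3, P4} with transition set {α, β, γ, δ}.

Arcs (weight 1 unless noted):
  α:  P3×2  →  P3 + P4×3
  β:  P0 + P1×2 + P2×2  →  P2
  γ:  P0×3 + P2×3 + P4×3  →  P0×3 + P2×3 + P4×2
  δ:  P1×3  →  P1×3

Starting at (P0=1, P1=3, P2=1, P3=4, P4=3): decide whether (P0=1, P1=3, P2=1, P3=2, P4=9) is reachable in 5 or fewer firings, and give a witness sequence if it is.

YES — reachable via ⟨α, α⟩ (2 firings)

step 1: fire α:  (P0=1, P1=3, P2=1, P3=4, P4=3) → (P0=1, P1=3, P2=1, P3=3, P4=6)
step 2: fire α:  (P0=1, P1=3, P2=1, P3=3, P4=6) → (P0=1, P1=3, P2=1, P3=2, P4=9)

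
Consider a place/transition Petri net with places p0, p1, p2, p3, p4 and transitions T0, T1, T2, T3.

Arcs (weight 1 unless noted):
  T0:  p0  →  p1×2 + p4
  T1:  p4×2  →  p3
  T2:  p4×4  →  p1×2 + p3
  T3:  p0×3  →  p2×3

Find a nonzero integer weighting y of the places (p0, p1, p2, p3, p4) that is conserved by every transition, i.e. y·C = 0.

Incidence matrix C (rows=places, cols=transitions):
       T0   T1   T2   T3
   p0  -1    0    0   -3
   p1   2    0    2    0
   p2   0    0    0    3
   p3   0    1    1    0
   p4   1   -2   -4    0

Candidate y = [3, 1, 3, 2, 1]; check y·C column-wise:
  col T0: 3·-1 + 1·2 + 3·0 + 2·0 + 1·1 = 0
  col T1: 3·0 + 1·0 + 3·0 + 2·1 + 1·-2 = 0
  col T2: 3·0 + 1·2 + 3·0 + 2·1 + 1·-4 = 0
  col T3: 3·-3 + 1·0 + 3·3 + 2·0 + 1·0 = 0

y = (p0:3, p1:1, p2:3, p3:2, p4:1)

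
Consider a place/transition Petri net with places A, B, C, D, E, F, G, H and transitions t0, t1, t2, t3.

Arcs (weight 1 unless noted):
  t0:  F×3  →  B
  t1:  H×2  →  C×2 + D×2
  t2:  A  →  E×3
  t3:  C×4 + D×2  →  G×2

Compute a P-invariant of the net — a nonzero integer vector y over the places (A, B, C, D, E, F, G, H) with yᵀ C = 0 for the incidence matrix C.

y = (A:3, B:0, C:0, D:0, E:1, F:0, G:0, H:0)

Incidence matrix C (rows=places, cols=transitions):
       t0   t1   t2   t3
    A   0    0   -1    0
    B   1    0    0    0
    C   0    2    0   -4
    D   0    2    0   -2
    E   0    0    3    0
    F  -3    0    0    0
    G   0    0    0    2
    H   0   -2    0    0

Candidate y = [3, 0, 0, 0, 1, 0, 0, 0]; check y·C column-wise:
  col t0: 3·0 + 0·1 + 1·0 + 0·-3 = 0
  col t1: 3·0 + 0·2 + 0·2 + 1·0 + 0·-2 = 0
  col t2: 3·-1 + 1·3 = 0
  col t3: 3·0 + 0·-4 + 0·-2 + 1·0 + 0·2 = 0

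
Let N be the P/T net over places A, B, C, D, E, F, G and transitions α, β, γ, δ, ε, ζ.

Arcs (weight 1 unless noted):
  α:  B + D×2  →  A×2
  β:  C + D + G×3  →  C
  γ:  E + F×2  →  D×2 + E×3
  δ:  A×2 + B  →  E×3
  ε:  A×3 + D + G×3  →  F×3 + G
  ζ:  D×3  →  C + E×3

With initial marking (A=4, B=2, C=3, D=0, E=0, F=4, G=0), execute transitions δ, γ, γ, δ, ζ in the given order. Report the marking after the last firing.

step 1: fire δ:  (A=4, B=2, C=3, D=0, E=0, F=4, G=0) → (A=2, B=1, C=3, D=0, E=3, F=4, G=0)
step 2: fire γ:  (A=2, B=1, C=3, D=0, E=3, F=4, G=0) → (A=2, B=1, C=3, D=2, E=5, F=2, G=0)
step 3: fire γ:  (A=2, B=1, C=3, D=2, E=5, F=2, G=0) → (A=2, B=1, C=3, D=4, E=7, F=0, G=0)
step 4: fire δ:  (A=2, B=1, C=3, D=4, E=7, F=0, G=0) → (A=0, B=0, C=3, D=4, E=10, F=0, G=0)
step 5: fire ζ:  (A=0, B=0, C=3, D=4, E=10, F=0, G=0) → (A=0, B=0, C=4, D=1, E=13, F=0, G=0)

(A=0, B=0, C=4, D=1, E=13, F=0, G=0)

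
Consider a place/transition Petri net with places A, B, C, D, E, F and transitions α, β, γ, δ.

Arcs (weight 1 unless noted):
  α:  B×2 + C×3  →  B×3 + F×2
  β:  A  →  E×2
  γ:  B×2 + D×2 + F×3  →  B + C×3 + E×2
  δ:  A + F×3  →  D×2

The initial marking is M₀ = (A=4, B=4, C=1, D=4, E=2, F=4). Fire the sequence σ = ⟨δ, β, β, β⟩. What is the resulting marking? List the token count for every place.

step 1: fire δ:  (A=4, B=4, C=1, D=4, E=2, F=4) → (A=3, B=4, C=1, D=6, E=2, F=1)
step 2: fire β:  (A=3, B=4, C=1, D=6, E=2, F=1) → (A=2, B=4, C=1, D=6, E=4, F=1)
step 3: fire β:  (A=2, B=4, C=1, D=6, E=4, F=1) → (A=1, B=4, C=1, D=6, E=6, F=1)
step 4: fire β:  (A=1, B=4, C=1, D=6, E=6, F=1) → (A=0, B=4, C=1, D=6, E=8, F=1)

(A=0, B=4, C=1, D=6, E=8, F=1)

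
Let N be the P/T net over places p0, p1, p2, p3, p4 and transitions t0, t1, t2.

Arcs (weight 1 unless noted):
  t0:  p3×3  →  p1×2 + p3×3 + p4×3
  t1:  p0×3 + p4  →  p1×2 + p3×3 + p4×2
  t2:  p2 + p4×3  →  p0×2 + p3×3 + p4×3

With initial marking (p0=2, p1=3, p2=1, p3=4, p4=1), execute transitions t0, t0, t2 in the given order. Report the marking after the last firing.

step 1: fire t0:  (p0=2, p1=3, p2=1, p3=4, p4=1) → (p0=2, p1=5, p2=1, p3=4, p4=4)
step 2: fire t0:  (p0=2, p1=5, p2=1, p3=4, p4=4) → (p0=2, p1=7, p2=1, p3=4, p4=7)
step 3: fire t2:  (p0=2, p1=7, p2=1, p3=4, p4=7) → (p0=4, p1=7, p2=0, p3=7, p4=7)

(p0=4, p1=7, p2=0, p3=7, p4=7)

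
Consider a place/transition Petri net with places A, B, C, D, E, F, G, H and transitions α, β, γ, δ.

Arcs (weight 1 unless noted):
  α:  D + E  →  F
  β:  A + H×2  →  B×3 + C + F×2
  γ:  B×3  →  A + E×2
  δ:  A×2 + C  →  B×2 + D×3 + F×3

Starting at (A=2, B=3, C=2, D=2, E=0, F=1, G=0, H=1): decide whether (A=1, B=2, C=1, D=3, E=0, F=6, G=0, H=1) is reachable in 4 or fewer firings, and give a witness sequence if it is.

YES — reachable via ⟨γ, α, α, δ⟩ (4 firings)

step 1: fire γ:  (A=2, B=3, C=2, D=2, E=0, F=1, G=0, H=1) → (A=3, B=0, C=2, D=2, E=2, F=1, G=0, H=1)
step 2: fire α:  (A=3, B=0, C=2, D=2, E=2, F=1, G=0, H=1) → (A=3, B=0, C=2, D=1, E=1, F=2, G=0, H=1)
step 3: fire α:  (A=3, B=0, C=2, D=1, E=1, F=2, G=0, H=1) → (A=3, B=0, C=2, D=0, E=0, F=3, G=0, H=1)
step 4: fire δ:  (A=3, B=0, C=2, D=0, E=0, F=3, G=0, H=1) → (A=1, B=2, C=1, D=3, E=0, F=6, G=0, H=1)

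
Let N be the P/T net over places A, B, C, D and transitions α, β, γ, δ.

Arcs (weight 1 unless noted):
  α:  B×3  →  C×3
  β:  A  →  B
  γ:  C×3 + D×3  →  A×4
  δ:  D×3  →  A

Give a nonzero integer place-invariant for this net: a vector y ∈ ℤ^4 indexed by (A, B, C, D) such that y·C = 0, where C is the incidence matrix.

y = (A:3, B:3, C:3, D:1)

Incidence matrix C (rows=places, cols=transitions):
        α    β    γ    δ
    A   0   -1    4    1
    B  -3    1    0    0
    C   3    0   -3    0
    D   0    0   -3   -3

Candidate y = [3, 3, 3, 1]; check y·C column-wise:
  col α: 3·0 + 3·-3 + 3·3 + 1·0 = 0
  col β: 3·-1 + 3·1 + 3·0 + 1·0 = 0
  col γ: 3·4 + 3·0 + 3·-3 + 1·-3 = 0
  col δ: 3·1 + 3·0 + 3·0 + 1·-3 = 0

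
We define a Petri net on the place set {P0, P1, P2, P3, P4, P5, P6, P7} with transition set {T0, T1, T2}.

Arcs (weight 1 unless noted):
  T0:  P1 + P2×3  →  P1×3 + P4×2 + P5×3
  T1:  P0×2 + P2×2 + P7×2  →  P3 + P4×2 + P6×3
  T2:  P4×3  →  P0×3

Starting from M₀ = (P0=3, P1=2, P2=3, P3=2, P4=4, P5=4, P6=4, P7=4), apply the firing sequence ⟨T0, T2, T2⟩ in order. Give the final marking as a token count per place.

step 1: fire T0:  (P0=3, P1=2, P2=3, P3=2, P4=4, P5=4, P6=4, P7=4) → (P0=3, P1=4, P2=0, P3=2, P4=6, P5=7, P6=4, P7=4)
step 2: fire T2:  (P0=3, P1=4, P2=0, P3=2, P4=6, P5=7, P6=4, P7=4) → (P0=6, P1=4, P2=0, P3=2, P4=3, P5=7, P6=4, P7=4)
step 3: fire T2:  (P0=6, P1=4, P2=0, P3=2, P4=3, P5=7, P6=4, P7=4) → (P0=9, P1=4, P2=0, P3=2, P4=0, P5=7, P6=4, P7=4)

(P0=9, P1=4, P2=0, P3=2, P4=0, P5=7, P6=4, P7=4)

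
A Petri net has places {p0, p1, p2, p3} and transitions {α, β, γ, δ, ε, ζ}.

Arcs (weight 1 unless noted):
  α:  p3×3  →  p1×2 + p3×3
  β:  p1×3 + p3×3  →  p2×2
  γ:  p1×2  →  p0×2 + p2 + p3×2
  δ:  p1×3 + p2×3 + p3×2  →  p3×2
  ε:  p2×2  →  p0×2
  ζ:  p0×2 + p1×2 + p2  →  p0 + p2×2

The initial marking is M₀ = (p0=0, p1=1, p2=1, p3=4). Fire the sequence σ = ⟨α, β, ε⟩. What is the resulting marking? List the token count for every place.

step 1: fire α:  (p0=0, p1=1, p2=1, p3=4) → (p0=0, p1=3, p2=1, p3=4)
step 2: fire β:  (p0=0, p1=3, p2=1, p3=4) → (p0=0, p1=0, p2=3, p3=1)
step 3: fire ε:  (p0=0, p1=0, p2=3, p3=1) → (p0=2, p1=0, p2=1, p3=1)

(p0=2, p1=0, p2=1, p3=1)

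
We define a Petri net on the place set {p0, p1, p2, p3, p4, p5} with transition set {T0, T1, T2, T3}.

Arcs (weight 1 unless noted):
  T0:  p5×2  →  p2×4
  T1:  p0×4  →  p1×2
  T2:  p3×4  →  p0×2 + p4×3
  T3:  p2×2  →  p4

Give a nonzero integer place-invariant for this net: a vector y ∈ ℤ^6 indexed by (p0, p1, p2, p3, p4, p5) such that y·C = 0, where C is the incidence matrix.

y = (p0:2, p1:4, p2:0, p3:1, p4:0, p5:0)

Incidence matrix C (rows=places, cols=transitions):
       T0   T1   T2   T3
   p0   0   -4    2    0
   p1   0    2    0    0
   p2   4    0    0   -2
   p3   0    0   -4    0
   p4   0    0    3    1
   p5  -2    0    0    0

Candidate y = [2, 4, 0, 1, 0, 0]; check y·C column-wise:
  col T0: 2·0 + 4·0 + 0·4 + 1·0 + 0·-2 = 0
  col T1: 2·-4 + 4·2 + 1·0 = 0
  col T2: 2·2 + 4·0 + 1·-4 + 0·3 = 0
  col T3: 2·0 + 4·0 + 0·-2 + 1·0 + 0·1 = 0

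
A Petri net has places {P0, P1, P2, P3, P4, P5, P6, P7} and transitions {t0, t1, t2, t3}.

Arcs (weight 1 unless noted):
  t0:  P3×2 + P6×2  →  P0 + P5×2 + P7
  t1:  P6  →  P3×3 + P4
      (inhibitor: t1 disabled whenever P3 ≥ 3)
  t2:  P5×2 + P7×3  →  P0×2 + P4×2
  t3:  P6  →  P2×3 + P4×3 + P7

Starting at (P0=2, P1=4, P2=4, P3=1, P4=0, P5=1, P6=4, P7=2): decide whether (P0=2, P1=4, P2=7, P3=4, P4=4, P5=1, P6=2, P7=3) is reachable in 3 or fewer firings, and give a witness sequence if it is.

step 1: fire t1:  (P0=2, P1=4, P2=4, P3=1, P4=0, P5=1, P6=4, P7=2) → (P0=2, P1=4, P2=4, P3=4, P4=1, P5=1, P6=3, P7=2)
step 2: fire t3:  (P0=2, P1=4, P2=4, P3=4, P4=1, P5=1, P6=3, P7=2) → (P0=2, P1=4, P2=7, P3=4, P4=4, P5=1, P6=2, P7=3)

YES — reachable via ⟨t1, t3⟩ (2 firings)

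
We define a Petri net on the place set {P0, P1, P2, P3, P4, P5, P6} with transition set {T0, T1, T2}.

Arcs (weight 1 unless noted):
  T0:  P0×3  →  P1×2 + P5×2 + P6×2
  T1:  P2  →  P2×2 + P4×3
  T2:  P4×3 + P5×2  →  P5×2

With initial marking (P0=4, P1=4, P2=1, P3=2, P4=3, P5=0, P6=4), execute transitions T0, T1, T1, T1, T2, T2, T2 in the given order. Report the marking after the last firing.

(P0=1, P1=6, P2=4, P3=2, P4=3, P5=2, P6=6)

step 1: fire T0:  (P0=4, P1=4, P2=1, P3=2, P4=3, P5=0, P6=4) → (P0=1, P1=6, P2=1, P3=2, P4=3, P5=2, P6=6)
step 2: fire T1:  (P0=1, P1=6, P2=1, P3=2, P4=3, P5=2, P6=6) → (P0=1, P1=6, P2=2, P3=2, P4=6, P5=2, P6=6)
step 3: fire T1:  (P0=1, P1=6, P2=2, P3=2, P4=6, P5=2, P6=6) → (P0=1, P1=6, P2=3, P3=2, P4=9, P5=2, P6=6)
step 4: fire T1:  (P0=1, P1=6, P2=3, P3=2, P4=9, P5=2, P6=6) → (P0=1, P1=6, P2=4, P3=2, P4=12, P5=2, P6=6)
step 5: fire T2:  (P0=1, P1=6, P2=4, P3=2, P4=12, P5=2, P6=6) → (P0=1, P1=6, P2=4, P3=2, P4=9, P5=2, P6=6)
step 6: fire T2:  (P0=1, P1=6, P2=4, P3=2, P4=9, P5=2, P6=6) → (P0=1, P1=6, P2=4, P3=2, P4=6, P5=2, P6=6)
step 7: fire T2:  (P0=1, P1=6, P2=4, P3=2, P4=6, P5=2, P6=6) → (P0=1, P1=6, P2=4, P3=2, P4=3, P5=2, P6=6)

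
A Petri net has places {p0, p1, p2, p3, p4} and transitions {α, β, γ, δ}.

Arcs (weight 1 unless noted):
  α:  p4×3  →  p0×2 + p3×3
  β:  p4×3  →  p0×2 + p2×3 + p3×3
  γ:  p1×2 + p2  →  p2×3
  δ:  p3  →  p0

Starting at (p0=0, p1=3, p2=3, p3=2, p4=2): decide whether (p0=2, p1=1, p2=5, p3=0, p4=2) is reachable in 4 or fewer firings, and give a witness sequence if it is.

step 1: fire γ:  (p0=0, p1=3, p2=3, p3=2, p4=2) → (p0=0, p1=1, p2=5, p3=2, p4=2)
step 2: fire δ:  (p0=0, p1=1, p2=5, p3=2, p4=2) → (p0=1, p1=1, p2=5, p3=1, p4=2)
step 3: fire δ:  (p0=1, p1=1, p2=5, p3=1, p4=2) → (p0=2, p1=1, p2=5, p3=0, p4=2)

YES — reachable via ⟨γ, δ, δ⟩ (3 firings)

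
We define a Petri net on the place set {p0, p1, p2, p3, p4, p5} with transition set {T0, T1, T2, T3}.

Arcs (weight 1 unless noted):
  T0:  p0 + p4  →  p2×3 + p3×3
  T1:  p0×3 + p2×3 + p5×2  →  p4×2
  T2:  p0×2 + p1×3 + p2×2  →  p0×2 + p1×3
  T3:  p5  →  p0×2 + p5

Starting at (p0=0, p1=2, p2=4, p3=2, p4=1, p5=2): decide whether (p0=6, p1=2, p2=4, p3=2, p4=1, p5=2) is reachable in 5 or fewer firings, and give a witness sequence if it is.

YES — reachable via ⟨T3, T3, T3⟩ (3 firings)

step 1: fire T3:  (p0=0, p1=2, p2=4, p3=2, p4=1, p5=2) → (p0=2, p1=2, p2=4, p3=2, p4=1, p5=2)
step 2: fire T3:  (p0=2, p1=2, p2=4, p3=2, p4=1, p5=2) → (p0=4, p1=2, p2=4, p3=2, p4=1, p5=2)
step 3: fire T3:  (p0=4, p1=2, p2=4, p3=2, p4=1, p5=2) → (p0=6, p1=2, p2=4, p3=2, p4=1, p5=2)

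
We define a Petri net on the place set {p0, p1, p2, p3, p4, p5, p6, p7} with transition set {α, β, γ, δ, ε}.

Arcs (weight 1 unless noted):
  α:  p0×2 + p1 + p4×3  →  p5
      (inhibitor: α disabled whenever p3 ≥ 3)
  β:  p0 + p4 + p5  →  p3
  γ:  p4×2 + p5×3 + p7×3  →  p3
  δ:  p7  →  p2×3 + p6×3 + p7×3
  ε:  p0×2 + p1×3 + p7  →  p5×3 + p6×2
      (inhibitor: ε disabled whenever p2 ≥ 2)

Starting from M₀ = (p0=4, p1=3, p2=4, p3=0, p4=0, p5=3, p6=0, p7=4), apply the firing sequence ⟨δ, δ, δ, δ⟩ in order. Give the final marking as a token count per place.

step 1: fire δ:  (p0=4, p1=3, p2=4, p3=0, p4=0, p5=3, p6=0, p7=4) → (p0=4, p1=3, p2=7, p3=0, p4=0, p5=3, p6=3, p7=6)
step 2: fire δ:  (p0=4, p1=3, p2=7, p3=0, p4=0, p5=3, p6=3, p7=6) → (p0=4, p1=3, p2=10, p3=0, p4=0, p5=3, p6=6, p7=8)
step 3: fire δ:  (p0=4, p1=3, p2=10, p3=0, p4=0, p5=3, p6=6, p7=8) → (p0=4, p1=3, p2=13, p3=0, p4=0, p5=3, p6=9, p7=10)
step 4: fire δ:  (p0=4, p1=3, p2=13, p3=0, p4=0, p5=3, p6=9, p7=10) → (p0=4, p1=3, p2=16, p3=0, p4=0, p5=3, p6=12, p7=12)

(p0=4, p1=3, p2=16, p3=0, p4=0, p5=3, p6=12, p7=12)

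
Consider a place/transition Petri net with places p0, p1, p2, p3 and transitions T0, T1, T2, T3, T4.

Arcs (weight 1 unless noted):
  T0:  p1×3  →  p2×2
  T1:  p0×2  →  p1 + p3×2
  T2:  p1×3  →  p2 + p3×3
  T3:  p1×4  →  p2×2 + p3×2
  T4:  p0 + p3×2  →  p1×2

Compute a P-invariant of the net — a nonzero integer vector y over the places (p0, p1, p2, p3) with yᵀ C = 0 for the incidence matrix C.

Incidence matrix C (rows=places, cols=transitions):
       T0   T1   T2   T3   T4
   p0   0   -2    0    0   -1
   p1  -3    1   -3   -4    2
   p2   2    0    1    2    0
   p3   0    2    3    2   -2

Candidate y = [2, 2, 3, 1]; check y·C column-wise:
  col T0: 2·0 + 2·-3 + 3·2 + 1·0 = 0
  col T1: 2·-2 + 2·1 + 3·0 + 1·2 = 0
  col T2: 2·0 + 2·-3 + 3·1 + 1·3 = 0
  col T3: 2·0 + 2·-4 + 3·2 + 1·2 = 0
  col T4: 2·-1 + 2·2 + 3·0 + 1·-2 = 0

y = (p0:2, p1:2, p2:3, p3:1)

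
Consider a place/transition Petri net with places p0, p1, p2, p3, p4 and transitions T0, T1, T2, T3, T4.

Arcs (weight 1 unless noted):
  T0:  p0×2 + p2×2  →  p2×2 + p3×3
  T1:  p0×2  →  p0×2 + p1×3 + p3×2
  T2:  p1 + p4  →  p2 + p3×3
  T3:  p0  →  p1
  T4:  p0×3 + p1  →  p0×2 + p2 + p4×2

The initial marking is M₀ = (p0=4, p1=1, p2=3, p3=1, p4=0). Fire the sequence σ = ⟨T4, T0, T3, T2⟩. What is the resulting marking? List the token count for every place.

step 1: fire T4:  (p0=4, p1=1, p2=3, p3=1, p4=0) → (p0=3, p1=0, p2=4, p3=1, p4=2)
step 2: fire T0:  (p0=3, p1=0, p2=4, p3=1, p4=2) → (p0=1, p1=0, p2=4, p3=4, p4=2)
step 3: fire T3:  (p0=1, p1=0, p2=4, p3=4, p4=2) → (p0=0, p1=1, p2=4, p3=4, p4=2)
step 4: fire T2:  (p0=0, p1=1, p2=4, p3=4, p4=2) → (p0=0, p1=0, p2=5, p3=7, p4=1)

(p0=0, p1=0, p2=5, p3=7, p4=1)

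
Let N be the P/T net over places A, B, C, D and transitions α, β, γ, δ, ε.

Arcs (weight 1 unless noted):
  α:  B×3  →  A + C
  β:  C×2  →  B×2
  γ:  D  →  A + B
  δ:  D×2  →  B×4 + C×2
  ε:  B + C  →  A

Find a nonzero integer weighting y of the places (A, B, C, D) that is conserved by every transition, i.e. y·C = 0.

Incidence matrix C (rows=places, cols=transitions):
        α    β    γ    δ    ε
    A   1    0    1    0    1
    B  -3    2    1    4   -1
    C   1   -2    0    2   -1
    D   0    0   -1   -2    0

Candidate y = [2, 1, 1, 3]; check y·C column-wise:
  col α: 2·1 + 1·-3 + 1·1 + 3·0 = 0
  col β: 2·0 + 1·2 + 1·-2 + 3·0 = 0
  col γ: 2·1 + 1·1 + 1·0 + 3·-1 = 0
  col δ: 2·0 + 1·4 + 1·2 + 3·-2 = 0
  col ε: 2·1 + 1·-1 + 1·-1 + 3·0 = 0

y = (A:2, B:1, C:1, D:3)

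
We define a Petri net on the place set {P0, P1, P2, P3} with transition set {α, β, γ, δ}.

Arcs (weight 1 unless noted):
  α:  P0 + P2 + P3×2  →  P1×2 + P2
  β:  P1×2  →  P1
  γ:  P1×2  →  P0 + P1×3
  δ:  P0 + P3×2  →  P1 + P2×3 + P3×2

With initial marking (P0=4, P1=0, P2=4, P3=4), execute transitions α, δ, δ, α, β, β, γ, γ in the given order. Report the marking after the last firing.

(P0=2, P1=6, P2=10, P3=0)

step 1: fire α:  (P0=4, P1=0, P2=4, P3=4) → (P0=3, P1=2, P2=4, P3=2)
step 2: fire δ:  (P0=3, P1=2, P2=4, P3=2) → (P0=2, P1=3, P2=7, P3=2)
step 3: fire δ:  (P0=2, P1=3, P2=7, P3=2) → (P0=1, P1=4, P2=10, P3=2)
step 4: fire α:  (P0=1, P1=4, P2=10, P3=2) → (P0=0, P1=6, P2=10, P3=0)
step 5: fire β:  (P0=0, P1=6, P2=10, P3=0) → (P0=0, P1=5, P2=10, P3=0)
step 6: fire β:  (P0=0, P1=5, P2=10, P3=0) → (P0=0, P1=4, P2=10, P3=0)
step 7: fire γ:  (P0=0, P1=4, P2=10, P3=0) → (P0=1, P1=5, P2=10, P3=0)
step 8: fire γ:  (P0=1, P1=5, P2=10, P3=0) → (P0=2, P1=6, P2=10, P3=0)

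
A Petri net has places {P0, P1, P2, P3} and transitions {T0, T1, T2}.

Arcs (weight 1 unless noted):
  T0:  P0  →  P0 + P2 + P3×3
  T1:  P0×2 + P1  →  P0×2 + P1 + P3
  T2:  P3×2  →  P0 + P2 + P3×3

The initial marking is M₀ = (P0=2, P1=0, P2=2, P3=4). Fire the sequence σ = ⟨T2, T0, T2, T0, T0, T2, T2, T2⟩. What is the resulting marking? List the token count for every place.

step 1: fire T2:  (P0=2, P1=0, P2=2, P3=4) → (P0=3, P1=0, P2=3, P3=5)
step 2: fire T0:  (P0=3, P1=0, P2=3, P3=5) → (P0=3, P1=0, P2=4, P3=8)
step 3: fire T2:  (P0=3, P1=0, P2=4, P3=8) → (P0=4, P1=0, P2=5, P3=9)
step 4: fire T0:  (P0=4, P1=0, P2=5, P3=9) → (P0=4, P1=0, P2=6, P3=12)
step 5: fire T0:  (P0=4, P1=0, P2=6, P3=12) → (P0=4, P1=0, P2=7, P3=15)
step 6: fire T2:  (P0=4, P1=0, P2=7, P3=15) → (P0=5, P1=0, P2=8, P3=16)
step 7: fire T2:  (P0=5, P1=0, P2=8, P3=16) → (P0=6, P1=0, P2=9, P3=17)
step 8: fire T2:  (P0=6, P1=0, P2=9, P3=17) → (P0=7, P1=0, P2=10, P3=18)

(P0=7, P1=0, P2=10, P3=18)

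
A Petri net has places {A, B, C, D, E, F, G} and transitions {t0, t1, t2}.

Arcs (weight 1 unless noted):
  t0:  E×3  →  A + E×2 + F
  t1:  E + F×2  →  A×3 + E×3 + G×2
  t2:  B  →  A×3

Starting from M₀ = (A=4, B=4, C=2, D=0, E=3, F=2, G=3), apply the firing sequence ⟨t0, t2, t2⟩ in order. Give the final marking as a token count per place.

(A=11, B=2, C=2, D=0, E=2, F=3, G=3)

step 1: fire t0:  (A=4, B=4, C=2, D=0, E=3, F=2, G=3) → (A=5, B=4, C=2, D=0, E=2, F=3, G=3)
step 2: fire t2:  (A=5, B=4, C=2, D=0, E=2, F=3, G=3) → (A=8, B=3, C=2, D=0, E=2, F=3, G=3)
step 3: fire t2:  (A=8, B=3, C=2, D=0, E=2, F=3, G=3) → (A=11, B=2, C=2, D=0, E=2, F=3, G=3)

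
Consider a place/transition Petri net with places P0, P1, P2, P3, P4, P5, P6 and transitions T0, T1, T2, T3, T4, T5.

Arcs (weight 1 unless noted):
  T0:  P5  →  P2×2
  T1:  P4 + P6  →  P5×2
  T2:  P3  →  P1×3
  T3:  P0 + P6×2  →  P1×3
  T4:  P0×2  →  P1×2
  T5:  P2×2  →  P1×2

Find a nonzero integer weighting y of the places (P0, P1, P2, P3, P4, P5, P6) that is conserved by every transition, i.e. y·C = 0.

y = (P0:1, P1:1, P2:1, P3:3, P4:3, P5:2, P6:1)

Incidence matrix C (rows=places, cols=transitions):
       T0   T1   T2   T3   T4   T5
   P0   0    0    0   -1   -2    0
   P1   0    0    3    3    2    2
   P2   2    0    0    0    0   -2
   P3   0    0   -1    0    0    0
   P4   0   -1    0    0    0    0
   P5  -1    2    0    0    0    0
   P6   0   -1    0   -2    0    0

Candidate y = [1, 1, 1, 3, 3, 2, 1]; check y·C column-wise:
  col T0: 1·0 + 1·0 + 1·2 + 3·0 + 3·0 + 2·-1 + 1·0 = 0
  col T1: 1·0 + 1·0 + 1·0 + 3·0 + 3·-1 + 2·2 + 1·-1 = 0
  col T2: 1·0 + 1·3 + 1·0 + 3·-1 + 3·0 + 2·0 + 1·0 = 0
  col T3: 1·-1 + 1·3 + 1·0 + 3·0 + 3·0 + 2·0 + 1·-2 = 0
  col T4: 1·-2 + 1·2 + 1·0 + 3·0 + 3·0 + 2·0 + 1·0 = 0
  col T5: 1·0 + 1·2 + 1·-2 + 3·0 + 3·0 + 2·0 + 1·0 = 0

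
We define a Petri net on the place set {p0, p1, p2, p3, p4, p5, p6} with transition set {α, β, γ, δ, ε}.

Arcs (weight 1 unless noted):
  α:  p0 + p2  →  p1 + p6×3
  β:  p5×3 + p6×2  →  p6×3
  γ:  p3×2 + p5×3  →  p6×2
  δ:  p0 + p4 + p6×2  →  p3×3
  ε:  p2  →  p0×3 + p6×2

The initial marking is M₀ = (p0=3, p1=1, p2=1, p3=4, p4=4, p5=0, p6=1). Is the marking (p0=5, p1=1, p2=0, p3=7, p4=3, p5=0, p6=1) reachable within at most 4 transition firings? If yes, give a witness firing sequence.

step 1: fire ε:  (p0=3, p1=1, p2=1, p3=4, p4=4, p5=0, p6=1) → (p0=6, p1=1, p2=0, p3=4, p4=4, p5=0, p6=3)
step 2: fire δ:  (p0=6, p1=1, p2=0, p3=4, p4=4, p5=0, p6=3) → (p0=5, p1=1, p2=0, p3=7, p4=3, p5=0, p6=1)

YES — reachable via ⟨ε, δ⟩ (2 firings)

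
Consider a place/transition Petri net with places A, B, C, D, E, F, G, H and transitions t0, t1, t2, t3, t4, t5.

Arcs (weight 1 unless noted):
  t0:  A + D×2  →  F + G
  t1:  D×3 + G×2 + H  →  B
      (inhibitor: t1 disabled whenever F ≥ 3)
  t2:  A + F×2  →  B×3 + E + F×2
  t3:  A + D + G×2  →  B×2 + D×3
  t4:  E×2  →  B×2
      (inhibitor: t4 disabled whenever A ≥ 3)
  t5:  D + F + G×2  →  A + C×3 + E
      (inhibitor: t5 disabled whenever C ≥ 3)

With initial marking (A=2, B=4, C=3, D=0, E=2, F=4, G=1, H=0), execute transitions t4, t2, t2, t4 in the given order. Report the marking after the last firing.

step 1: fire t4:  (A=2, B=4, C=3, D=0, E=2, F=4, G=1, H=0) → (A=2, B=6, C=3, D=0, E=0, F=4, G=1, H=0)
step 2: fire t2:  (A=2, B=6, C=3, D=0, E=0, F=4, G=1, H=0) → (A=1, B=9, C=3, D=0, E=1, F=4, G=1, H=0)
step 3: fire t2:  (A=1, B=9, C=3, D=0, E=1, F=4, G=1, H=0) → (A=0, B=12, C=3, D=0, E=2, F=4, G=1, H=0)
step 4: fire t4:  (A=0, B=12, C=3, D=0, E=2, F=4, G=1, H=0) → (A=0, B=14, C=3, D=0, E=0, F=4, G=1, H=0)

(A=0, B=14, C=3, D=0, E=0, F=4, G=1, H=0)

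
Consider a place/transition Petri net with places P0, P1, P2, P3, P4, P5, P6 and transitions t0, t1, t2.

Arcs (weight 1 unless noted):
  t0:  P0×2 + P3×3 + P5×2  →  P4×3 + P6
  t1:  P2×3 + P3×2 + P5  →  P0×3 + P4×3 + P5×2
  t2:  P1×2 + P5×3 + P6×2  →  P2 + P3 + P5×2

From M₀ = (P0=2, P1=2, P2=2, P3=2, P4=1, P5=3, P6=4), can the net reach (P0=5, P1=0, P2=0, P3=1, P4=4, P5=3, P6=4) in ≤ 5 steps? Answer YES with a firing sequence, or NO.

NO — not reachable within 5 firings

depth 0: 1 marking
depth 1: 2 markings reached so far
depth 2: 4 markings reached so far
depth 3: 4 markings reached so far
(frontier empty at depth 3; search complete)
target is not among the 4 markings reachable within 5 steps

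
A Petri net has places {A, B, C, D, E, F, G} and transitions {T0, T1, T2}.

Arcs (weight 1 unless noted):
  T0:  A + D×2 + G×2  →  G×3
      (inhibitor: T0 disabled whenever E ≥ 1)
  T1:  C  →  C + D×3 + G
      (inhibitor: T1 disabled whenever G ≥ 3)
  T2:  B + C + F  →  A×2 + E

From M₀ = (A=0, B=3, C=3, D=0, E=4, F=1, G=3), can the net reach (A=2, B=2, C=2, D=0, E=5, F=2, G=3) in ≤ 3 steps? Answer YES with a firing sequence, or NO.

depth 0: 1 marking
depth 1: 2 markings reached so far
depth 2: 2 markings reached so far
(frontier empty at depth 2; search complete)
target is not among the 2 markings reachable within 3 steps

NO — not reachable within 3 firings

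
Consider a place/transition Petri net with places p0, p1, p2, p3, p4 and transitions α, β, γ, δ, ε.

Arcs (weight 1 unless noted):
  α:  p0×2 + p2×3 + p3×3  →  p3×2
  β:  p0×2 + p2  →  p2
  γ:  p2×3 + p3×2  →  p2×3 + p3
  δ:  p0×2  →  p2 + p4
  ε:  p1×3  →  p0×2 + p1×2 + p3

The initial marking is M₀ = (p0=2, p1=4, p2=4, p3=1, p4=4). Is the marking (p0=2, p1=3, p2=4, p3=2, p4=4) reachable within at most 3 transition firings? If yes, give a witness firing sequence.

YES — reachable via ⟨β, ε⟩ (2 firings)

step 1: fire β:  (p0=2, p1=4, p2=4, p3=1, p4=4) → (p0=0, p1=4, p2=4, p3=1, p4=4)
step 2: fire ε:  (p0=0, p1=4, p2=4, p3=1, p4=4) → (p0=2, p1=3, p2=4, p3=2, p4=4)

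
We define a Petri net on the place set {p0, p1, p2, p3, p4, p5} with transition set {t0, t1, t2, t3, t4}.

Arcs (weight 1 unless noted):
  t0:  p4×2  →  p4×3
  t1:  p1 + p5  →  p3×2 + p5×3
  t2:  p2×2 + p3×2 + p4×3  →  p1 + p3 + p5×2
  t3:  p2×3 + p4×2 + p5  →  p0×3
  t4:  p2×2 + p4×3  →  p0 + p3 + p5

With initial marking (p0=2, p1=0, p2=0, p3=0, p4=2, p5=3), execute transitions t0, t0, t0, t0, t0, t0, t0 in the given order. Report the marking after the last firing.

step 1: fire t0:  (p0=2, p1=0, p2=0, p3=0, p4=2, p5=3) → (p0=2, p1=0, p2=0, p3=0, p4=3, p5=3)
step 2: fire t0:  (p0=2, p1=0, p2=0, p3=0, p4=3, p5=3) → (p0=2, p1=0, p2=0, p3=0, p4=4, p5=3)
step 3: fire t0:  (p0=2, p1=0, p2=0, p3=0, p4=4, p5=3) → (p0=2, p1=0, p2=0, p3=0, p4=5, p5=3)
step 4: fire t0:  (p0=2, p1=0, p2=0, p3=0, p4=5, p5=3) → (p0=2, p1=0, p2=0, p3=0, p4=6, p5=3)
step 5: fire t0:  (p0=2, p1=0, p2=0, p3=0, p4=6, p5=3) → (p0=2, p1=0, p2=0, p3=0, p4=7, p5=3)
step 6: fire t0:  (p0=2, p1=0, p2=0, p3=0, p4=7, p5=3) → (p0=2, p1=0, p2=0, p3=0, p4=8, p5=3)
step 7: fire t0:  (p0=2, p1=0, p2=0, p3=0, p4=8, p5=3) → (p0=2, p1=0, p2=0, p3=0, p4=9, p5=3)

(p0=2, p1=0, p2=0, p3=0, p4=9, p5=3)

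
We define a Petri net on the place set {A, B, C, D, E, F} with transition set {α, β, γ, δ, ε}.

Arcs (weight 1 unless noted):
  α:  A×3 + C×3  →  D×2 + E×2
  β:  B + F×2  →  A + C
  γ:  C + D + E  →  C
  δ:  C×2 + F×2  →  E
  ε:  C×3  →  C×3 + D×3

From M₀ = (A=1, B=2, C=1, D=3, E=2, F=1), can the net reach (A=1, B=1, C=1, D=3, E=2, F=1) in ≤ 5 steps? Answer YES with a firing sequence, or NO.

NO — not reachable within 5 firings

depth 0: 1 marking
depth 1: 2 markings reached so far
depth 2: 3 markings reached so far
depth 3: 3 markings reached so far
(frontier empty at depth 3; search complete)
target is not among the 3 markings reachable within 5 steps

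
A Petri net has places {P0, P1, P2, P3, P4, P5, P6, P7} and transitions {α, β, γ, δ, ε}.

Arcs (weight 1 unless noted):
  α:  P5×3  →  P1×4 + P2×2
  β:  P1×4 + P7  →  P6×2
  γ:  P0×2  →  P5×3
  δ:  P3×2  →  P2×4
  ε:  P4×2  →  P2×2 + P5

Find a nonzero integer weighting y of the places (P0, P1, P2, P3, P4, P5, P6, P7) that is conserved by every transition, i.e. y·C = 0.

y = (P0:3, P1:0, P2:3, P3:6, P4:4, P5:2, P6:0, P7:0)

Incidence matrix C (rows=places, cols=transitions):
        α    β    γ    δ    ε
   P0   0    0   -2    0    0
   P1   4   -4    0    0    0
   P2   2    0    0    4    2
   P3   0    0    0   -2    0
   P4   0    0    0    0   -2
   P5  -3    0    3    0    1
   P6   0    2    0    0    0
   P7   0   -1    0    0    0

Candidate y = [3, 0, 3, 6, 4, 2, 0, 0]; check y·C column-wise:
  col α: 3·0 + 0·4 + 3·2 + 6·0 + 4·0 + 2·-3 = 0
  col β: 3·0 + 0·-4 + 3·0 + 6·0 + 4·0 + 2·0 + 0·2 + 0·-1 = 0
  col γ: 3·-2 + 3·0 + 6·0 + 4·0 + 2·3 = 0
  col δ: 3·0 + 3·4 + 6·-2 + 4·0 + 2·0 = 0
  col ε: 3·0 + 3·2 + 6·0 + 4·-2 + 2·1 = 0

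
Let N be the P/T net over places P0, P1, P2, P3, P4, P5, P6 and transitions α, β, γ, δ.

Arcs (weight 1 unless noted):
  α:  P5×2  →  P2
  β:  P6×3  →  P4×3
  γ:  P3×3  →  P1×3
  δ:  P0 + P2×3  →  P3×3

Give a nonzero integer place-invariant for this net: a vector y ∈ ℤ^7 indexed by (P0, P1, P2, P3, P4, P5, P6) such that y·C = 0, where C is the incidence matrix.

Incidence matrix C (rows=places, cols=transitions):
        α    β    γ    δ
   P0   0    0    0   -1
   P1   0    0    3    0
   P2   1    0    0   -3
   P3   0    0   -3    3
   P4   0    3    0    0
   P5  -2    0    0    0
   P6   0   -3    0    0

Candidate y = [3, 1, 0, 1, 0, 0, 0]; check y·C column-wise:
  col α: 3·0 + 1·0 + 0·1 + 1·0 + 0·-2 = 0
  col β: 3·0 + 1·0 + 1·0 + 0·3 + 0·-3 = 0
  col γ: 3·0 + 1·3 + 1·-3 = 0
  col δ: 3·-1 + 1·0 + 0·-3 + 1·3 = 0

y = (P0:3, P1:1, P2:0, P3:1, P4:0, P5:0, P6:0)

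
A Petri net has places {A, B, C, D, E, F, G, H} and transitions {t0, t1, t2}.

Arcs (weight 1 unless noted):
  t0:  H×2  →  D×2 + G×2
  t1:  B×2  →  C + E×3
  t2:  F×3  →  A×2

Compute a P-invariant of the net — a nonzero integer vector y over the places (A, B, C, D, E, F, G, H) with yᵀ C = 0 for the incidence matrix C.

y = (A:0, B:1, C:2, D:0, E:0, F:0, G:0, H:0)

Incidence matrix C (rows=places, cols=transitions):
       t0   t1   t2
    A   0    0    2
    B   0   -2    0
    C   0    1    0
    D   2    0    0
    E   0    3    0
    F   0    0   -3
    G   2    0    0
    H  -2    0    0

Candidate y = [0, 1, 2, 0, 0, 0, 0, 0]; check y·C column-wise:
  col t0: 1·0 + 2·0 + 0·2 + 0·2 + 0·-2 = 0
  col t1: 1·-2 + 2·1 + 0·3 = 0
  col t2: 0·2 + 1·0 + 2·0 + 0·-3 = 0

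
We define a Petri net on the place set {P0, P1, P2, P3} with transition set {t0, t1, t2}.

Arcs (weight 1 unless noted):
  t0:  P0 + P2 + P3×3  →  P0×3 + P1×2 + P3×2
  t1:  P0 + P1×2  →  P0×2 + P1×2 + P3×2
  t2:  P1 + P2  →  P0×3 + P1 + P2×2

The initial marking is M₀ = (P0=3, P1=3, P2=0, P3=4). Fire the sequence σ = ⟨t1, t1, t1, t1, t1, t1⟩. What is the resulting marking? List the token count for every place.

step 1: fire t1:  (P0=3, P1=3, P2=0, P3=4) → (P0=4, P1=3, P2=0, P3=6)
step 2: fire t1:  (P0=4, P1=3, P2=0, P3=6) → (P0=5, P1=3, P2=0, P3=8)
step 3: fire t1:  (P0=5, P1=3, P2=0, P3=8) → (P0=6, P1=3, P2=0, P3=10)
step 4: fire t1:  (P0=6, P1=3, P2=0, P3=10) → (P0=7, P1=3, P2=0, P3=12)
step 5: fire t1:  (P0=7, P1=3, P2=0, P3=12) → (P0=8, P1=3, P2=0, P3=14)
step 6: fire t1:  (P0=8, P1=3, P2=0, P3=14) → (P0=9, P1=3, P2=0, P3=16)

(P0=9, P1=3, P2=0, P3=16)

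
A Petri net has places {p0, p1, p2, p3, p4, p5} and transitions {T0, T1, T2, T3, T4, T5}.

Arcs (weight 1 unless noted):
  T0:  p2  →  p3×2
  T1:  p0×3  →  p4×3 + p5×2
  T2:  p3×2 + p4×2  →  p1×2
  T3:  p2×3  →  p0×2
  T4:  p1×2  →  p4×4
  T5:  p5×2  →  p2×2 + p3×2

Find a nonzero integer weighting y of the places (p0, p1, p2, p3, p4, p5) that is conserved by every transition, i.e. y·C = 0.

y = (p0:3, p1:2, p2:2, p3:1, p4:1, p5:3)

Incidence matrix C (rows=places, cols=transitions):
       T0   T1   T2   T3   T4   T5
   p0   0   -3    0    2    0    0
   p1   0    0    2    0   -2    0
   p2  -1    0    0   -3    0    2
   p3   2    0   -2    0    0    2
   p4   0    3   -2    0    4    0
   p5   0    2    0    0    0   -2

Candidate y = [3, 2, 2, 1, 1, 3]; check y·C column-wise:
  col T0: 3·0 + 2·0 + 2·-1 + 1·2 + 1·0 + 3·0 = 0
  col T1: 3·-3 + 2·0 + 2·0 + 1·0 + 1·3 + 3·2 = 0
  col T2: 3·0 + 2·2 + 2·0 + 1·-2 + 1·-2 + 3·0 = 0
  col T3: 3·2 + 2·0 + 2·-3 + 1·0 + 1·0 + 3·0 = 0
  col T4: 3·0 + 2·-2 + 2·0 + 1·0 + 1·4 + 3·0 = 0
  col T5: 3·0 + 2·0 + 2·2 + 1·2 + 1·0 + 3·-2 = 0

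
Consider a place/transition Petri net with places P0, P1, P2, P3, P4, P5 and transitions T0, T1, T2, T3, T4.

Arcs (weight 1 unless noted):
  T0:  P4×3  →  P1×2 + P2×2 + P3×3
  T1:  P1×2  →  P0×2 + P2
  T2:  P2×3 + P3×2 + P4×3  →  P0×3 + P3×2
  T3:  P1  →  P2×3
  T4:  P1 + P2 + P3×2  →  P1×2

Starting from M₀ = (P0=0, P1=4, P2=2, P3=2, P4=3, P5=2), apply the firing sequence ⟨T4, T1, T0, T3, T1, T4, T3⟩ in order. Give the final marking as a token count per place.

(P0=4, P1=2, P2=10, P3=1, P4=0, P5=2)

step 1: fire T4:  (P0=0, P1=4, P2=2, P3=2, P4=3, P5=2) → (P0=0, P1=5, P2=1, P3=0, P4=3, P5=2)
step 2: fire T1:  (P0=0, P1=5, P2=1, P3=0, P4=3, P5=2) → (P0=2, P1=3, P2=2, P3=0, P4=3, P5=2)
step 3: fire T0:  (P0=2, P1=3, P2=2, P3=0, P4=3, P5=2) → (P0=2, P1=5, P2=4, P3=3, P4=0, P5=2)
step 4: fire T3:  (P0=2, P1=5, P2=4, P3=3, P4=0, P5=2) → (P0=2, P1=4, P2=7, P3=3, P4=0, P5=2)
step 5: fire T1:  (P0=2, P1=4, P2=7, P3=3, P4=0, P5=2) → (P0=4, P1=2, P2=8, P3=3, P4=0, P5=2)
step 6: fire T4:  (P0=4, P1=2, P2=8, P3=3, P4=0, P5=2) → (P0=4, P1=3, P2=7, P3=1, P4=0, P5=2)
step 7: fire T3:  (P0=4, P1=3, P2=7, P3=1, P4=0, P5=2) → (P0=4, P1=2, P2=10, P3=1, P4=0, P5=2)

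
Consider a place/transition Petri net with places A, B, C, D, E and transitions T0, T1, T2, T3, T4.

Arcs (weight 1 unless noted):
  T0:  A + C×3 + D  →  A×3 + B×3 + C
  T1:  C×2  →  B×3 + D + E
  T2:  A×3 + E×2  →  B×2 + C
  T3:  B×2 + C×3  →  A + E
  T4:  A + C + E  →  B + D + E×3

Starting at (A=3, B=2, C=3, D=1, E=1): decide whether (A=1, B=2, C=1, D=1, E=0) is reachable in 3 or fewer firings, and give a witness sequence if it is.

step 1: fire T3:  (A=3, B=2, C=3, D=1, E=1) → (A=4, B=0, C=0, D=1, E=2)
step 2: fire T2:  (A=4, B=0, C=0, D=1, E=2) → (A=1, B=2, C=1, D=1, E=0)

YES — reachable via ⟨T3, T2⟩ (2 firings)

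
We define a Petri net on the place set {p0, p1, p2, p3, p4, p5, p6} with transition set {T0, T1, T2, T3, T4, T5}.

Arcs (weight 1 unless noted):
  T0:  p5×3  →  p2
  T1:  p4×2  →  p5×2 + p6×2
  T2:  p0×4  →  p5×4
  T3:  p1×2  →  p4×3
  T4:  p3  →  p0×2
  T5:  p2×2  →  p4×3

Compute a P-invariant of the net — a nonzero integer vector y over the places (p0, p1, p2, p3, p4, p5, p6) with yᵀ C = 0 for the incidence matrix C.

Incidence matrix C (rows=places, cols=transitions):
       T0   T1   T2   T3   T4   T5
   p0   0    0   -4    0    2    0
   p1   0    0    0   -2    0    0
   p2   1    0    0    0    0   -2
   p3   0    0    0    0   -1    0
   p4   0   -2    0    3    0    3
   p5  -3    2    4    0    0    0
   p6   0    2    0    0    0    0

Candidate y = [1, 3, 3, 2, 2, 1, 1]; check y·C column-wise:
  col T0: 1·0 + 3·0 + 3·1 + 2·0 + 2·0 + 1·-3 + 1·0 = 0
  col T1: 1·0 + 3·0 + 3·0 + 2·0 + 2·-2 + 1·2 + 1·2 = 0
  col T2: 1·-4 + 3·0 + 3·0 + 2·0 + 2·0 + 1·4 + 1·0 = 0
  col T3: 1·0 + 3·-2 + 3·0 + 2·0 + 2·3 + 1·0 + 1·0 = 0
  col T4: 1·2 + 3·0 + 3·0 + 2·-1 + 2·0 + 1·0 + 1·0 = 0
  col T5: 1·0 + 3·0 + 3·-2 + 2·0 + 2·3 + 1·0 + 1·0 = 0

y = (p0:1, p1:3, p2:3, p3:2, p4:2, p5:1, p6:1)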